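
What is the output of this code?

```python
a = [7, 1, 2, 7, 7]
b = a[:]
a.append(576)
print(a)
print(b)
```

Key concept: slice [:] creates copy.
Step by step:
`a = [7, 1, 2, 7, 7]` → a = [7, 1, 2, 7, 7]
`b = a[:]` → b = [7, 1, 2, 7, 7]
`a.append(576)` → a = [7, 1, 2, 7, 7, 576]
`print(a)` → prints [7, 1, 2, 7, 7, 576]
`print(b)` → prints [7, 1, 2, 7, 7]

Answer:
[7, 1, 2, 7, 7, 576]
[7, 1, 2, 7, 7]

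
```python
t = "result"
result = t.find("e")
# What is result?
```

Trace:
`t = "result"` → t = 'result'
`result = t.find("e")` → result = 1
So result = 1

Answer: 1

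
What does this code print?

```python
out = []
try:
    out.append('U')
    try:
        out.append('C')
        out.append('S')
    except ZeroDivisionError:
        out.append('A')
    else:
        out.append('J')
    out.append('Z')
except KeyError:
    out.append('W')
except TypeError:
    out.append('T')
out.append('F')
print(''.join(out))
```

Execution trace: 'U' (try body) → 'C' (inner try body) → 'S' (inner try body, no exception) → 'J' (inner else) → 'Z' (try body, no exception) → 'F' (after the try/except). Output: UCSJZF

Answer: UCSJZF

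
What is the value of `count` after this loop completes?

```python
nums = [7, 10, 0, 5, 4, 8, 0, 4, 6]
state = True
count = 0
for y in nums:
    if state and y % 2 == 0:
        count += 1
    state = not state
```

Count even values at even positions
`count` takes the values: 0 → 1 → 2 → 3 → 4

Answer: 4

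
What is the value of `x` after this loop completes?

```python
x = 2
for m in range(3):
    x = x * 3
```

Multiply by 3, 3 times: 2 * 3^3 = 54
`x` takes the values: 2 → 6 → 18 → 54

Answer: 54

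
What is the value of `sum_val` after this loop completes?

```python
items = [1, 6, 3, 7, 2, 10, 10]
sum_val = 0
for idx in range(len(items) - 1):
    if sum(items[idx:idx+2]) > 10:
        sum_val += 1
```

Count windows with sum > 10
`sum_val` takes the values: 0 → 1 → 2

Answer: 2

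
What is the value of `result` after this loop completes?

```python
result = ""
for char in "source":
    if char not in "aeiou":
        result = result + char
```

Remove vowels from 'source'
`result` takes the values: "" → "s" → "sr" → "src"

Answer: "src"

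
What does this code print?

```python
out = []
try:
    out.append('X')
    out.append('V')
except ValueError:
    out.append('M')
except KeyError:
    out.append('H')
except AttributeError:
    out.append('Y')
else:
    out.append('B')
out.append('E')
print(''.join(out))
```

Execution trace: 'X' (try body) → 'V' (try body, no exception) → 'B' (else) → 'E' (after the try/except). Output: XVBE

Answer: XVBE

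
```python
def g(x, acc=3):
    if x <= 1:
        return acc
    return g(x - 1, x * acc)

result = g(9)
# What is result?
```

Accumulator trace (n, acc): (9, 3) -> (8, 27) -> (7, 216) -> (6, 1512) -> (5, 9072) -> (4, 45360) -> (3, 181440) -> (2, 544320) -> (1, 1088640) -> return 1088640

Answer: 1088640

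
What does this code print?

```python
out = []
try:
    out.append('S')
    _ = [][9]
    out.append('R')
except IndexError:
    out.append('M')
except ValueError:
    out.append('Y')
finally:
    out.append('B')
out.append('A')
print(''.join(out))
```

Execution trace: 'S' (try body) → 'M' (except IndexError) → 'B' (finally) → 'A' (after the try/except). Output: SMBA

Answer: SMBA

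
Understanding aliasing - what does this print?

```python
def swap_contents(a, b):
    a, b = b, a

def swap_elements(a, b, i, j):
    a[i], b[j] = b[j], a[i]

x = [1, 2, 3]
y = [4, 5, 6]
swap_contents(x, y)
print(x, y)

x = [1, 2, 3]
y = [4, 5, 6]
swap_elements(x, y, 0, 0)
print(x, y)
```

Key concept: parameter rebinding vs mutation.
Step by step:
`x = [1, 2, 3]` → x = [1, 2, 3]
`y = [4, 5, 6]` → y = [4, 5, 6]
`swap_contents(x, y)` → no visible change to tracked variables
`print(x, y)` → prints [1, 2, 3] [4, 5, 6]
`x = [1, 2, 3]` → x = [1, 2, 3]
`y = [4, 5, 6]` → y = [4, 5, 6]
`swap_elements(x, y, 0, 0)` → x = [4, 2, 3]; y = [1, 5, 6]
`print(x, y)` → prints [4, 2, 3] [1, 5, 6]

Answer:
[1, 2, 3] [4, 5, 6]
[4, 2, 3] [1, 5, 6]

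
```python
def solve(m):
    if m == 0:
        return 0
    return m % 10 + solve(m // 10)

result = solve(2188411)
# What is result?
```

Sum of digits of 2188411: 1 + 1 + 4 + 8 + 8 + 1 + 2 = 25

Answer: 25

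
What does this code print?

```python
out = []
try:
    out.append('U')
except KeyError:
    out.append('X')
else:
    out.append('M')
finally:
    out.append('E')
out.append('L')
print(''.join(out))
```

Execution trace: 'U' (try body, no exception) → 'M' (else) → 'E' (finally) → 'L' (after the try/except). Output: UMEL

Answer: UMEL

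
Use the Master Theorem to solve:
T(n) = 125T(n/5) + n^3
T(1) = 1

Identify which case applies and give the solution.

a=125, b=5, f(n)=n^3. log_5(125) = 3. Since c=3 = 3, Case 2 applies: T(n) = Θ(n^log_b(a) · log n) = O(n^3 log n).

Answer: O(n^3 log n) - Case 2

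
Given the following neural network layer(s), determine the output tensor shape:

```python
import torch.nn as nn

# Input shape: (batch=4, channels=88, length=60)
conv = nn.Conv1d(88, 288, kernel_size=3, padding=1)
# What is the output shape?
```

Input: (4, 88, 60) -> Output: (4, 288, 60)

Answer: (4, 288, 60)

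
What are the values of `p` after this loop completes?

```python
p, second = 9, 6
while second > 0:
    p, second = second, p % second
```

GCD of 9 and 6
`p` takes the values: 9 → 6 → 3

Answer: 3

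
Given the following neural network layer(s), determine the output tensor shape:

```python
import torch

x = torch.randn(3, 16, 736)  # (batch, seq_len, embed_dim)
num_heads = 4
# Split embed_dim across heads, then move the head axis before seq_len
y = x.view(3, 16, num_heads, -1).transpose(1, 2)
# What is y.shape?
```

Input: (3, 16, 736) -> head_dim = 736 // 4 = 184; after view: (3, 16, 4, 184) -> after transpose(1, 2): (3, 4, 16, 184) -> Output: (3, 4, 16, 184)

Answer: (3, 4, 16, 184)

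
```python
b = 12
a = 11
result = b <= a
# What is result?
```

Trace:
`b = 12` → b = 12
`a = 11` → a = 11
`result = b <= a` → result = False
So result = False

Answer: False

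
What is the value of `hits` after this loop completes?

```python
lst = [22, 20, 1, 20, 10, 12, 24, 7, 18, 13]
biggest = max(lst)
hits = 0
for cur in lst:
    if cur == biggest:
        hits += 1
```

Count of max value 24 in [22, 20, 1, 20, 10, 12, 24, 7, 18, 13]
`hits` takes the values: 0 → 1

Answer: 1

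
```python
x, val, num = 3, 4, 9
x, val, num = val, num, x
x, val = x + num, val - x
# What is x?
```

Trace:
`x, val, num = 3, 4, 9` → x = 3; val = 4; num = 9
`x, val, num = val, num, x` → x = 4; val = 9; num = 3
`x, val = x + num, val - x` → x = 7; val = 5
So x = 7

Answer: 7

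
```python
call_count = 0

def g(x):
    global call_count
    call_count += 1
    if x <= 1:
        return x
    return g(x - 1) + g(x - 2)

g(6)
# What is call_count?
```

Calls(x) = 1 + Calls(x-1) + Calls(x-2); Calls(0)=Calls(1)=1. For x=6 this gives 25.

Answer: 25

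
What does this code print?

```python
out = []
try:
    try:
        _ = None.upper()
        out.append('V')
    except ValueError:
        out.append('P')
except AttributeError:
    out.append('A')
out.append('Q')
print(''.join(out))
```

Execution trace: 'A' (outer except AttributeError) → 'Q' (after the try/except). Output: AQ

Answer: AQ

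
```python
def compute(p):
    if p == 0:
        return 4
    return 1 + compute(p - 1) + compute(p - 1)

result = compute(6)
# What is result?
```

compute(p) = 1 + 2·compute(p-1), compute(0)=4. Closed form: (4+1)·2^6 - 1 = 319.

Answer: 319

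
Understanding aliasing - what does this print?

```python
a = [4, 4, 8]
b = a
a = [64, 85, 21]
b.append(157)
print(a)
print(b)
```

Key concept: rebinding vs mutation: a is rebound to a new list, b still points at the original.
Step by step:
`a = [4, 4, 8]` → a = [4, 4, 8]
`b = a` → b = [4, 4, 8] (same object as a)
`a = [64, 85, 21]` → a = [64, 85, 21]
`b.append(157)` → b = [4, 4, 8, 157]
`print(a)` → prints [64, 85, 21]
`print(b)` → prints [4, 4, 8, 157]

Answer:
[64, 85, 21]
[4, 4, 8, 157]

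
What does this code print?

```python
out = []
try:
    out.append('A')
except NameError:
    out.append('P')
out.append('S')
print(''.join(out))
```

Execution trace: 'A' (try body, no exception) → 'S' (after the try/except). Output: AS

Answer: AS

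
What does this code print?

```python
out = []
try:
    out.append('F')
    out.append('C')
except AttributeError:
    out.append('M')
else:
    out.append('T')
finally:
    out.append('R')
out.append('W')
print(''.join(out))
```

Execution trace: 'F' (try body) → 'C' (try body, no exception) → 'T' (else) → 'R' (finally) → 'W' (after the try/except). Output: FCTRW

Answer: FCTRW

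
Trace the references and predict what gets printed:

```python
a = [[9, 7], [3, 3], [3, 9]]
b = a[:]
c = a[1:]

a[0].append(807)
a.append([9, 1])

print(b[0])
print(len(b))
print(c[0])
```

Key concept: slice with nested mutation.
Step by step:
`a = [[9, 7], [3, 3], [3, 9]]` → a = [[9, 7], [3, 3], [3, 9]]
`b = a[:]` → b = [[9, 7], [3, 3], [3, 9]]
`c = a[1:]` → c = [[3, 3], [3, 9]]
`a[0].append(807)` → a = [[9, 7, 807], [3, 3], [3, 9]]; b = [[9, 7, 807], [3, 3], [3, 9]]
`a.append([9, 1])` → a = [[9, 7, 807], [3, 3], [3, 9], [9, 1]]
`print(b[0])` → prints [9, 7, 807]
`print(len(b))` → prints 3
`print(c[0])` → prints [3, 3]

Answer:
[9, 7, 807]
3
[3, 3]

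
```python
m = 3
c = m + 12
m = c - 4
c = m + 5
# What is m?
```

Trace:
`m = 3` → m = 3
`c = m + 12` → c = 15
`m = c - 4` → m = 11
`c = m + 5` → c = 16
So m = 11

Answer: 11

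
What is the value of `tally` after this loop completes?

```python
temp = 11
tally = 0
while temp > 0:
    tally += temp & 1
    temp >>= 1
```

Count set bits in 11 (binary: 0b1011)
`tally` takes the values: 0 → 1 → 2 → 3

Answer: 3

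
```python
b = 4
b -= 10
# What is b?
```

Trace:
`b = 4` → b = 4
`b -= 10` → b = -6
So b = -6

Answer: -6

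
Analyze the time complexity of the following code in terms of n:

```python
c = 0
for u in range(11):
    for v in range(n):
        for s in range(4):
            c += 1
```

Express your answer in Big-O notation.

Each loop level contributes: 1 × n × 1. Multiplying the contributions gives O(n).

Answer: O(n)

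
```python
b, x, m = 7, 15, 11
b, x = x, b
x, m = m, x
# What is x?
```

Trace:
`b, x, m = 7, 15, 11` → b = 7; x = 15; m = 11
`b, x = x, b` → b = 15; x = 7
`x, m = m, x` → x = 11; m = 7
So x = 11

Answer: 11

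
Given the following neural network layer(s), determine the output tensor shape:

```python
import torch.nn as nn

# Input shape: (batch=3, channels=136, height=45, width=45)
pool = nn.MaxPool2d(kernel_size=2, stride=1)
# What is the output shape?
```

Input: (3, 136, 45, 45) -> Output: (3, 136, 44, 44)

Answer: (3, 136, 44, 44)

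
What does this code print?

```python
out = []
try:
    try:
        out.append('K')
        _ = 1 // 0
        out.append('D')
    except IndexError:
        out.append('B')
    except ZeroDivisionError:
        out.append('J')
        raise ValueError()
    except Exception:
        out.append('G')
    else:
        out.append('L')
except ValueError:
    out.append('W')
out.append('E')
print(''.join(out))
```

Execution trace: 'K' (inner try body) → 'J' (inner except ZeroDivisionError) → 'W' (outer except ValueError) → 'E' (after the try/except). Output: KJWE

Answer: KJWE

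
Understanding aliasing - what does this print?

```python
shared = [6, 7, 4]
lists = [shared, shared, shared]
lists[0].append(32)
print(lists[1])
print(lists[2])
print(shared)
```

Key concept: list of same reference.
Step by step:
`shared = [6, 7, 4]` → shared = [6, 7, 4]
`lists = [shared, shared, shared]` → lists = [[6, 7, 4], [6, 7, 4], [6, 7, 4]]
`lists[0].append(32)` → shared = [6, 7, 4, 32]; lists = [[6, 7, 4, 32], [6, 7, 4, 32], [6, 7, 4, 32]]
`print(lists[1])` → prints [6, 7, 4, 32]
`print(lists[2])` → prints [6, 7, 4, 32]
`print(shared)` → prints [6, 7, 4, 32]

Answer:
[6, 7, 4, 32]
[6, 7, 4, 32]
[6, 7, 4, 32]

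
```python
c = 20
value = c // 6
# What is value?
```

Trace:
`c = 20` → c = 20
`value = c // 6` → value = 3
So value = 3

Answer: 3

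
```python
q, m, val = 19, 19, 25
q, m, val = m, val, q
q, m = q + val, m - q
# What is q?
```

Trace:
`q, m, val = 19, 19, 25` → q = 19; m = 19; val = 25
`q, m, val = m, val, q` → q = 19; m = 25; val = 19
`q, m = q + val, m - q` → q = 38; m = 6
So q = 38

Answer: 38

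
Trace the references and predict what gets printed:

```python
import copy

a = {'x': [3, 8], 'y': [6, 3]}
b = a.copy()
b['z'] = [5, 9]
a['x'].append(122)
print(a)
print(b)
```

Key concept: shallow copy of dict with mutable values.
Step by step:
`a = {'x': [3, 8], 'y': [6, 3]}` → a = {'x': [3, 8], 'y': [6, 3]}
`b = a.copy()` → b = {'x': [3, 8], 'y': [6, 3]}
`b['z'] = [5, 9]` → b = {'x': [3, 8], 'y': [6, 3], 'z': [5, 9]}
`a['x'].append(122)` → a = {'x': [3, 8, 122], 'y': [6, 3]}; b = {'x': [3, 8, 122], 'y': [6, 3], 'z': [5, 9]}
`print(a)` → prints {'x': [3, 8, 122], 'y': [6, 3]}
`print(b)` → prints {'x': [3, 8, 122], 'y': [6, 3], 'z': [5, 9]}

Answer:
{'x': [3, 8, 122], 'y': [6, 3]}
{'x': [3, 8, 122], 'y': [6, 3], 'z': [5, 9]}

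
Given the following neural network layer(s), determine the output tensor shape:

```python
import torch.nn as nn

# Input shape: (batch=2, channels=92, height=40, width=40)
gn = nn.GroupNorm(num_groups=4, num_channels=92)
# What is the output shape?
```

Input: (2, 92, 40, 40) -> Output: (2, 92, 40, 40)

Answer: (2, 92, 40, 40)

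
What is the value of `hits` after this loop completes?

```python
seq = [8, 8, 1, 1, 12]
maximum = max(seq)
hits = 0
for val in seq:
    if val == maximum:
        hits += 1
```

Count of max value 12 in [8, 8, 1, 1, 12]
`hits` takes the values: 0 → 1

Answer: 1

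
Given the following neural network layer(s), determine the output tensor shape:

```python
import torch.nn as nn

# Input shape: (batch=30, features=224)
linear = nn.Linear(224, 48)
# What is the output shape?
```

Input: (30, 224) -> Output: (30, 48)

Answer: (30, 48)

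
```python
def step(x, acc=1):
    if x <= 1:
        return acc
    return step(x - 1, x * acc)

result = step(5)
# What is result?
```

Accumulator trace (n, acc): (5, 1) -> (4, 5) -> (3, 20) -> (2, 60) -> (1, 120) -> return 120

Answer: 120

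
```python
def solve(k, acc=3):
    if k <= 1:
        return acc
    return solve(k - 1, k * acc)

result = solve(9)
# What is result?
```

Accumulator trace (n, acc): (9, 3) -> (8, 27) -> (7, 216) -> (6, 1512) -> (5, 9072) -> (4, 45360) -> (3, 181440) -> (2, 544320) -> (1, 1088640) -> return 1088640

Answer: 1088640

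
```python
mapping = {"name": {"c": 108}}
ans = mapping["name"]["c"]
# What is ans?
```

Trace:
`mapping = {"name": {"c": 108}}` → mapping = {'name': {'c': 108}}
`ans = mapping["name"]["c"]` → ans = 108
So ans = 108

Answer: 108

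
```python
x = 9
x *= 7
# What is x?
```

Trace:
`x = 9` → x = 9
`x *= 7` → x = 63
So x = 63

Answer: 63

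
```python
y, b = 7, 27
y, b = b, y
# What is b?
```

Trace:
`y, b = 7, 27` → y = 7; b = 27
`y, b = b, y` → y = 27; b = 7
So b = 7

Answer: 7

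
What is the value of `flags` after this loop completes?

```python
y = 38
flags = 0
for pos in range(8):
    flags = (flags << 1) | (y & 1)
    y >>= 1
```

Reverse lowest 8 bits of 38
`flags` takes the values: 0 → 1 → 3 → 6 → 12 → 25 → 50 → 100

Answer: 100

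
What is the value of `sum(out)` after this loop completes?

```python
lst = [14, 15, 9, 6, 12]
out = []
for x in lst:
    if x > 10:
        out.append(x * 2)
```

Sum of doubled values > 10
`out` takes the values: [] → [28] → [28, 30] → [28, 30, 24]
So `sum(out)` = 82

Answer: 82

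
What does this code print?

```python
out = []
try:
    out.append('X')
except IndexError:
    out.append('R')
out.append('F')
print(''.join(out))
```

Execution trace: 'X' (try body, no exception) → 'F' (after the try/except). Output: XF

Answer: XF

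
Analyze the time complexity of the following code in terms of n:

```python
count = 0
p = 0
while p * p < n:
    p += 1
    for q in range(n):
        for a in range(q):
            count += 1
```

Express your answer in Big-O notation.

Each loop level contributes: √n × n × n. Multiplying the contributions gives O(n^2√n).

Answer: O(n^2√n)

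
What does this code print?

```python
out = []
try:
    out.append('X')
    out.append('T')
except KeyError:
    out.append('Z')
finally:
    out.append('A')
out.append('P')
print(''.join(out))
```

Execution trace: 'X' (try body) → 'T' (try body, no exception) → 'A' (finally) → 'P' (after the try/except). Output: XTAP

Answer: XTAP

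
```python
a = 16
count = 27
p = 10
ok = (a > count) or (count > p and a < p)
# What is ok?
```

Trace:
`a = 16` → a = 16
`count = 27` → count = 27
`p = 10` → p = 10
`ok = (a > count) or (count > p and a < p)` → ok = False
So ok = False

Answer: False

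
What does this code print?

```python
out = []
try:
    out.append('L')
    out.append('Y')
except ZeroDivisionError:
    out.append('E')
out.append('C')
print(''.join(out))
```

Execution trace: 'L' (try body) → 'Y' (try body, no exception) → 'C' (after the try/except). Output: LYC

Answer: LYC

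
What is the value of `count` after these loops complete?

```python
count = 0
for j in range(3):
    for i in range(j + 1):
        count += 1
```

Triangle: 1 + 2 + ... + 3
`count` takes the values: 0 → 1 → 2 → 3 → 4 → 5 → 6

Answer: 6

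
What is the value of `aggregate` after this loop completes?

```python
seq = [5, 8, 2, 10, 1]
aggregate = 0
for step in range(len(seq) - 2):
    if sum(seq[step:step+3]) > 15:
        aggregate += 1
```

Count windows with sum > 15
`aggregate` takes the values: 0 → 1

Answer: 1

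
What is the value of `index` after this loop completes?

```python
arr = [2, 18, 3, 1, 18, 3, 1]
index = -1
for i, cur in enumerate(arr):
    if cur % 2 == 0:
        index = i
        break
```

First even number index in [2, 18, 3, 1, 18, 3, 1]
`index` takes the values: -1 → 0

Answer: 0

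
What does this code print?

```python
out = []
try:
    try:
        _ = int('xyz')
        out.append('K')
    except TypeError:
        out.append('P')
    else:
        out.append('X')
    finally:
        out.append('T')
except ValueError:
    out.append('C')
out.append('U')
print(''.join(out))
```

Execution trace: 'T' (inner finally) → 'C' (outer except ValueError) → 'U' (after the try/except). Output: TCU

Answer: TCU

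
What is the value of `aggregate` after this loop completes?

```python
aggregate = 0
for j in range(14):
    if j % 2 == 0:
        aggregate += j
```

Sum of even numbers 0 to 13
`aggregate` takes the values: 0 → 2 → 6 → 12 → 20 → 30 → 42

Answer: 42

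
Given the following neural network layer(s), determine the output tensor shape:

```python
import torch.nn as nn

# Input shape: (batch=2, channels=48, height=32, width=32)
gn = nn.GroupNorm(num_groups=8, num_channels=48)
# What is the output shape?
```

Input: (2, 48, 32, 32) -> Output: (2, 48, 32, 32)

Answer: (2, 48, 32, 32)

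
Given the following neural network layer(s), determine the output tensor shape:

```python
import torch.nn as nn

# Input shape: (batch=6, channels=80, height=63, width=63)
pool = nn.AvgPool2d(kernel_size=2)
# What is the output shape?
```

Input: (6, 80, 63, 63) -> Output: (6, 80, 31, 31)

Answer: (6, 80, 31, 31)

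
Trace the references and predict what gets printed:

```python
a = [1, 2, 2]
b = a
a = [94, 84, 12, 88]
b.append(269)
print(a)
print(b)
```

Key concept: rebinding vs mutation: a is rebound to a new list, b still points at the original.
Step by step:
`a = [1, 2, 2]` → a = [1, 2, 2]
`b = a` → b = [1, 2, 2] (same object as a)
`a = [94, 84, 12, 88]` → a = [94, 84, 12, 88]
`b.append(269)` → b = [1, 2, 2, 269]
`print(a)` → prints [94, 84, 12, 88]
`print(b)` → prints [1, 2, 2, 269]

Answer:
[94, 84, 12, 88]
[1, 2, 2, 269]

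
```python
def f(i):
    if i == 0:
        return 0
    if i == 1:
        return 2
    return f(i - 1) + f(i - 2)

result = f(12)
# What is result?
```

Build up from base cases: f(0)=0, f(1)=2, f(2)=2, f(3)=4, f(4)=6, f(5)=10, f(6)=16, ..., f(12)=288

Answer: 288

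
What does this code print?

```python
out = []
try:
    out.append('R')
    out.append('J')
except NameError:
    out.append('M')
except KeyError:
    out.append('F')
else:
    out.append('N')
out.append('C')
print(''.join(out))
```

Execution trace: 'R' (try body) → 'J' (try body, no exception) → 'N' (else) → 'C' (after the try/except). Output: RJNC

Answer: RJNC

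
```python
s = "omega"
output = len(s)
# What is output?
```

Trace:
`s = "omega"` → s = 'omega'
`output = len(s)` → output = 5
So output = 5

Answer: 5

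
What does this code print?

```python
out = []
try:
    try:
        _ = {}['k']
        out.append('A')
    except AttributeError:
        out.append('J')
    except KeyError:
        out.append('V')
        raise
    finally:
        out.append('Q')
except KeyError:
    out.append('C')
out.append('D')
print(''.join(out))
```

Execution trace: 'V' (inner except KeyError) → 'Q' (inner finally) → 'C' (outer except KeyError) → 'D' (after the try/except). Output: VQCD

Answer: VQCD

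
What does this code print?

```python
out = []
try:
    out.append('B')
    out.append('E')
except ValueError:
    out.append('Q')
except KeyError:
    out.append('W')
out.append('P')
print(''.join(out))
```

Execution trace: 'B' (try body) → 'E' (try body, no exception) → 'P' (after the try/except). Output: BEP

Answer: BEP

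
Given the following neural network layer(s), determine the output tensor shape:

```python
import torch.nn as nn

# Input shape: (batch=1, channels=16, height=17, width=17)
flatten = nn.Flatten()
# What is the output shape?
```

Input: (1, 16, 17, 17) -> Output: (1, 4624)

Answer: (1, 4624)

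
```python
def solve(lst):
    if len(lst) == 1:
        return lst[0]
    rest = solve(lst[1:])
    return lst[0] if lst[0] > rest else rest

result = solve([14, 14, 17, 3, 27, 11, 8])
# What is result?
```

Recursive max over [14, 14, 17, 3, 27, 11, 8] = 27

Answer: 27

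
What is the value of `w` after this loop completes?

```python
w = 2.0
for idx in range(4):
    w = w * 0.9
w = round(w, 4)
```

Exponential decay: 2.0 * 0.9^4
`w` takes the values: 2.0 → 1.8 → 1.62 → 1.458 → 1.3122

Answer: 1.3122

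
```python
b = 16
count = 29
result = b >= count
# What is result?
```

Trace:
`b = 16` → b = 16
`count = 29` → count = 29
`result = b >= count` → result = False
So result = False

Answer: False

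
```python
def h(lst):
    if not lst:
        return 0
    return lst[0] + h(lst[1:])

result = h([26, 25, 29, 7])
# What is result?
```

26 + 25 + 29 + 7 + 0 = 87

Answer: 87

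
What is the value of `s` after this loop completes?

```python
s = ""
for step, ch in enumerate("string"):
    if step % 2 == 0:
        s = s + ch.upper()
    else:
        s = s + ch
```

Uppercase even positions in 'string'
`s` takes the values: "" → "S" → "St" → "StR" → "StRi" → "StRiN" → "StRiNg"

Answer: "StRiNg"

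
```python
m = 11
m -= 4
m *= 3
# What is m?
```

Trace:
`m = 11` → m = 11
`m -= 4` → m = 7
`m *= 3` → m = 21
So m = 21

Answer: 21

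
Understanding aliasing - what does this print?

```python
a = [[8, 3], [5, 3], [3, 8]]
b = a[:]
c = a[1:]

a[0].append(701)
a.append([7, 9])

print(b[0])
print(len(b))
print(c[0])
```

Key concept: slice with nested mutation.
Step by step:
`a = [[8, 3], [5, 3], [3, 8]]` → a = [[8, 3], [5, 3], [3, 8]]
`b = a[:]` → b = [[8, 3], [5, 3], [3, 8]]
`c = a[1:]` → c = [[5, 3], [3, 8]]
`a[0].append(701)` → a = [[8, 3, 701], [5, 3], [3, 8]]; b = [[8, 3, 701], [5, 3], [3, 8]]
`a.append([7, 9])` → a = [[8, 3, 701], [5, 3], [3, 8], [7, 9]]
`print(b[0])` → prints [8, 3, 701]
`print(len(b))` → prints 3
`print(c[0])` → prints [5, 3]

Answer:
[8, 3, 701]
3
[5, 3]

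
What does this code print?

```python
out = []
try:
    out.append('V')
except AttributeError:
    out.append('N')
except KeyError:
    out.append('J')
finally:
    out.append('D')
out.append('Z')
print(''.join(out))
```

Execution trace: 'V' (try body, no exception) → 'D' (finally) → 'Z' (after the try/except). Output: VDZ

Answer: VDZ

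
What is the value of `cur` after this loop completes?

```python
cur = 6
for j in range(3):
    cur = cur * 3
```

Multiply by 3, 3 times: 6 * 3^3 = 162
`cur` takes the values: 6 → 18 → 54 → 162

Answer: 162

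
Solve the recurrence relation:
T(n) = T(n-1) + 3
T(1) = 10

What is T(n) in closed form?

Unrolling: T(n) = T(1) + 3·(n-1) = 10 + 3(n-1) = 3n + 7.

Answer: T(n) = 3n + 7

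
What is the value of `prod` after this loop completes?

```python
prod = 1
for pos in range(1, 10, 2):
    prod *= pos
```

Product of 1, 3, 5, ... up to 9
`prod` takes the values: 1 → 3 → 15 → 105 → 945

Answer: 945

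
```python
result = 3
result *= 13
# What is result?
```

Trace:
`result = 3` → result = 3
`result *= 13` → result = 39
So result = 39

Answer: 39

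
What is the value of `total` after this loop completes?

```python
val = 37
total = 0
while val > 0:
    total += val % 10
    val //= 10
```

Sum digits of 37
`total` takes the values: 0 → 7 → 10

Answer: 10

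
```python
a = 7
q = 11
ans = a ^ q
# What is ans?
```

Trace:
`a = 7` → a = 7
`q = 11` → q = 11
`ans = a ^ q` → ans = 12
So ans = 12

Answer: 12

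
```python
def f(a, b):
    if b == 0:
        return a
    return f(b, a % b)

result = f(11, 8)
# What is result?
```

f(11, 8) -> f(8, 3) -> f(3, 2) -> f(2, 1) -> f(1, 0) -> 1

Answer: 1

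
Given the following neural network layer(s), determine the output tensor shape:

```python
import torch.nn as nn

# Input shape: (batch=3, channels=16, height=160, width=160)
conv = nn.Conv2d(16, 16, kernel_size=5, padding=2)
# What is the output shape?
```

Input: (3, 16, 160, 160) -> Output: (3, 16, 160, 160)

Answer: (3, 16, 160, 160)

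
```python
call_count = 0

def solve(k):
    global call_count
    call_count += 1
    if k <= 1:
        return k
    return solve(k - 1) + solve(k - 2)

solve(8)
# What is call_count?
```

Calls(k) = 1 + Calls(k-1) + Calls(k-2); Calls(0)=Calls(1)=1. For k=8 this gives 67.

Answer: 67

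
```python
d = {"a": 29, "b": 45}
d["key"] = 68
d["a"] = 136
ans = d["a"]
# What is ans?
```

Trace:
`d = {"a": 29, "b": 45}` → d = {'a': 29, 'b': 45}
`d["key"] = 68` → d = {'a': 29, 'b': 45, 'key': 68}
`d["a"] = 136` → d = {'a': 136, 'b': 45, 'key': 68}
`ans = d["a"]` → ans = 136
So ans = 136

Answer: 136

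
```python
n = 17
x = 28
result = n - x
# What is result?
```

Trace:
`n = 17` → n = 17
`x = 28` → x = 28
`result = n - x` → result = -11
So result = -11

Answer: -11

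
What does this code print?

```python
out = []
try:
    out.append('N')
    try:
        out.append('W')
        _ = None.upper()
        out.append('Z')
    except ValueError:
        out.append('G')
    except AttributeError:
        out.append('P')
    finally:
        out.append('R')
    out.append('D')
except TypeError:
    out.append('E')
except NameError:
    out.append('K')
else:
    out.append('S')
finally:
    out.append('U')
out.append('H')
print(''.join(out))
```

Execution trace: 'N' (try body) → 'W' (inner try body) → 'P' (inner except AttributeError) → 'R' (inner finally) → 'D' (try body, no exception) → 'S' (else) → 'U' (finally) → 'H' (after the try/except). Output: NWPRDSUH

Answer: NWPRDSUH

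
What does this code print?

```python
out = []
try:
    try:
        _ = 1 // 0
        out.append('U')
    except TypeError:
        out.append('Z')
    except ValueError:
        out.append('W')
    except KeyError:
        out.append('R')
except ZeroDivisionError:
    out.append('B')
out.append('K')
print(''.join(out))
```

Execution trace: 'B' (outer except ZeroDivisionError) → 'K' (after the try/except). Output: BK

Answer: BK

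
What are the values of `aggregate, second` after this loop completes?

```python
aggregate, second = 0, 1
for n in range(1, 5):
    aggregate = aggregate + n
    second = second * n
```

Sum and factorial of 1 to 4
`aggregate, second` takes the values: (0, 1) → (1, 1) → (3, 1) → (3, 2) → (6, 2) → (6, 6) → (10, 6) → (10, 24)

Answer: 10, 24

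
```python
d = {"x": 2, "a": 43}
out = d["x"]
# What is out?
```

Trace:
`d = {"x": 2, "a": 43}` → d = {'x': 2, 'a': 43}
`out = d["x"]` → out = 2
So out = 2

Answer: 2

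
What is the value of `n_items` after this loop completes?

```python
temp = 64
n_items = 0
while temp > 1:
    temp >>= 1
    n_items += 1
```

Count right shifts until 1
`n_items` takes the values: 0 → 1 → 2 → 3 → 4 → 5 → 6

Answer: 6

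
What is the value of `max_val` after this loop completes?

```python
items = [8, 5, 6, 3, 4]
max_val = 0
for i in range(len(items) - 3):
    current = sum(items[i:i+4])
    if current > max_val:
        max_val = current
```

Max sum of 4-element window in [8, 5, 6, 3, 4]
`max_val` takes the values: 0 → 22

Answer: 22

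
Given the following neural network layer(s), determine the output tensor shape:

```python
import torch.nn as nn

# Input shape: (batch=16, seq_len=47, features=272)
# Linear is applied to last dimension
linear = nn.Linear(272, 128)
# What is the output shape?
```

Input: (16, 47, 272) -> Output: (16, 47, 128)

Answer: (16, 47, 128)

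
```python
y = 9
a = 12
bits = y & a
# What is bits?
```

Trace:
`y = 9` → y = 9
`a = 12` → a = 12
`bits = y & a` → bits = 8
So bits = 8

Answer: 8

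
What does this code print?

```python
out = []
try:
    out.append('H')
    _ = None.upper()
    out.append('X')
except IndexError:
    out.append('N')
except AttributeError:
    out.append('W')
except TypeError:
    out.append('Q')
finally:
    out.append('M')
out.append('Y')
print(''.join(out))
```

Execution trace: 'H' (try body) → 'W' (except AttributeError) → 'M' (finally) → 'Y' (after the try/except). Output: HWMY

Answer: HWMY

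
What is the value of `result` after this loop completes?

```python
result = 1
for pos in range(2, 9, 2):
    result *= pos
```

Product of even numbers 2 to 8
`result` takes the values: 1 → 2 → 8 → 48 → 384

Answer: 384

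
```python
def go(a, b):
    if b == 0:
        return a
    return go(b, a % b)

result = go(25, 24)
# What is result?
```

go(25, 24) -> go(24, 1) -> go(1, 0) -> 1

Answer: 1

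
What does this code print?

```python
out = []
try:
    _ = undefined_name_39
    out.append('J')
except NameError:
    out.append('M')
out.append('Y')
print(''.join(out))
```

Execution trace: 'M' (except NameError) → 'Y' (after the try/except). Output: MY

Answer: MY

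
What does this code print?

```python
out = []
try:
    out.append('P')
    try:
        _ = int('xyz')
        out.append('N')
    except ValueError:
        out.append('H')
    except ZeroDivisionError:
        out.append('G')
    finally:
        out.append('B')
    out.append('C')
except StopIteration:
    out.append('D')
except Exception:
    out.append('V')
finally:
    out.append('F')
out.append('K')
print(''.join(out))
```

Execution trace: 'P' (try body) → 'H' (inner except ValueError) → 'B' (inner finally) → 'C' (try body, no exception) → 'F' (finally) → 'K' (after the try/except). Output: PHBCFK

Answer: PHBCFK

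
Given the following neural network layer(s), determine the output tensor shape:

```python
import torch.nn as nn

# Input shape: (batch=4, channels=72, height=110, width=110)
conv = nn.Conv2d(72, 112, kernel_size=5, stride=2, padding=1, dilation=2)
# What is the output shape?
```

Input: (4, 72, 110, 110) -> Output: (4, 112, 52, 52)

Answer: (4, 112, 52, 52)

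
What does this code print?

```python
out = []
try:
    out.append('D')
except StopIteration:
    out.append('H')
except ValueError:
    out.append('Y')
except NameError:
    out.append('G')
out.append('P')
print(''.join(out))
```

Execution trace: 'D' (try body, no exception) → 'P' (after the try/except). Output: DP

Answer: DP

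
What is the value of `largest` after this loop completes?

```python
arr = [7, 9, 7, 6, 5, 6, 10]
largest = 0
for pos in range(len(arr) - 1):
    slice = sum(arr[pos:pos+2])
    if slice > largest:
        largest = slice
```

Max sum of 2-element window in [7, 9, 7, 6, 5, 6, 10]
`largest` takes the values: 0 → 16

Answer: 16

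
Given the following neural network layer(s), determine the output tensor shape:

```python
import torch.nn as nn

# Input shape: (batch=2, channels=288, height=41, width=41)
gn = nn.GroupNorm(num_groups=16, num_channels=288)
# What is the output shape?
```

Input: (2, 288, 41, 41) -> Output: (2, 288, 41, 41)

Answer: (2, 288, 41, 41)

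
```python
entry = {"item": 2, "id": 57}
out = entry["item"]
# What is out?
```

Trace:
`entry = {"item": 2, "id": 57}` → entry = {'item': 2, 'id': 57}
`out = entry["item"]` → out = 2
So out = 2

Answer: 2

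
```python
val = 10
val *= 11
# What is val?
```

Trace:
`val = 10` → val = 10
`val *= 11` → val = 110
So val = 110

Answer: 110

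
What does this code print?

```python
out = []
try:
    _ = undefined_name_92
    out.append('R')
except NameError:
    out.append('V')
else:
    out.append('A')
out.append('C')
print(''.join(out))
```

Execution trace: 'V' (except NameError) → 'C' (after the try/except). Output: VC

Answer: VC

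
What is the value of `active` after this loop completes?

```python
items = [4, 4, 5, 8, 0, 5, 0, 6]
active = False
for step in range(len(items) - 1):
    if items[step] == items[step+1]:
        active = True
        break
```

Check consecutive duplicates in [4, 4, 5, 8, 0, 5, 0, 6]
`active` takes the values: False → True

Answer: True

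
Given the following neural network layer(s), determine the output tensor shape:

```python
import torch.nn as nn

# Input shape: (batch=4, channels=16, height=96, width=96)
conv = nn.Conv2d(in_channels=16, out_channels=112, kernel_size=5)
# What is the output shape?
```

Input: (4, 16, 96, 96) -> Output: (4, 112, 92, 92)

Answer: (4, 112, 92, 92)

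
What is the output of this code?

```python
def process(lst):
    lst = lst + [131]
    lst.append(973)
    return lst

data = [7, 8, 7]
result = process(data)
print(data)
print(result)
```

Key concept: rebinding parameter vs mutation.
Step by step:
`data = [7, 8, 7]` → data = [7, 8, 7]
`result = process(data)` → result = [7, 8, 7, 131, 973]
`print(data)` → prints [7, 8, 7]
`print(result)` → prints [7, 8, 7, 131, 973]

Answer:
[7, 8, 7]
[7, 8, 7, 131, 973]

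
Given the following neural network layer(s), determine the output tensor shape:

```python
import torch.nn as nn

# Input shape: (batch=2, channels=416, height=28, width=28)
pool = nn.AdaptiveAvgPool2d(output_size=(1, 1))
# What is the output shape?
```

Input: (2, 416, 28, 28) -> Output: (2, 416, 1, 1)

Answer: (2, 416, 1, 1)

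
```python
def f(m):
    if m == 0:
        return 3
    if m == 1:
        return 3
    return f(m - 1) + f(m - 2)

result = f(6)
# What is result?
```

Build up from base cases: f(0)=3, f(1)=3, f(2)=6, f(3)=9, f(4)=15, f(5)=24, f(6)=39

Answer: 39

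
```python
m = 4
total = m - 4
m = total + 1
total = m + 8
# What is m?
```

Trace:
`m = 4` → m = 4
`total = m - 4` → total = 0
`m = total + 1` → m = 1
`total = m + 8` → total = 9
So m = 1

Answer: 1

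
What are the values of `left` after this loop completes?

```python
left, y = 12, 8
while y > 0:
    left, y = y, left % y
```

GCD of 12 and 8
`left` takes the values: 12 → 8 → 4

Answer: 4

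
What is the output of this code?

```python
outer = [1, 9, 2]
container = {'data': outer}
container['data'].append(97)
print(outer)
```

Key concept: dict holds reference to list.
Step by step:
`outer = [1, 9, 2]` → outer = [1, 9, 2]
`container = {'data': outer}` → container = {'data': [1, 9, 2]}
`container['data'].append(97)` → outer = [1, 9, 2, 97]; container = {'data': [1, 9, 2, 97]}
`print(outer)` → prints [1, 9, 2, 97]

Answer: [1, 9, 2, 97]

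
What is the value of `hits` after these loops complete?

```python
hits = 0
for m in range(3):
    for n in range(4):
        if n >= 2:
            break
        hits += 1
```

Inner breaks at 2, outer runs 3 times
`hits` takes the values: 0 → 1 → 2 → 3 → 4 → 5 → 6

Answer: 6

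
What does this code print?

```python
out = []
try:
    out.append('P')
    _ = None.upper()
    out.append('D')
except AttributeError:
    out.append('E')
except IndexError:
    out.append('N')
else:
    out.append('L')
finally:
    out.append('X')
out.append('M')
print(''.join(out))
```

Execution trace: 'P' (try body) → 'E' (except AttributeError) → 'X' (finally) → 'M' (after the try/except). Output: PEXM

Answer: PEXM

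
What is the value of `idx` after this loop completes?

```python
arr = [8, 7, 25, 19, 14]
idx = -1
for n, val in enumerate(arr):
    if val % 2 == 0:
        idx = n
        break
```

First even number index in [8, 7, 25, 19, 14]
`idx` takes the values: -1 → 0

Answer: 0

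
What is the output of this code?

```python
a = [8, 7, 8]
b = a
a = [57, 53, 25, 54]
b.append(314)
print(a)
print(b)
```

Key concept: rebinding vs mutation: a is rebound to a new list, b still points at the original.
Step by step:
`a = [8, 7, 8]` → a = [8, 7, 8]
`b = a` → b = [8, 7, 8] (same object as a)
`a = [57, 53, 25, 54]` → a = [57, 53, 25, 54]
`b.append(314)` → b = [8, 7, 8, 314]
`print(a)` → prints [57, 53, 25, 54]
`print(b)` → prints [8, 7, 8, 314]

Answer:
[57, 53, 25, 54]
[8, 7, 8, 314]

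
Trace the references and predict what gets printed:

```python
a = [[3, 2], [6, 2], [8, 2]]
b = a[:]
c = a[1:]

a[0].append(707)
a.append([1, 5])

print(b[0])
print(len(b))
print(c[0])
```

Key concept: slice with nested mutation.
Step by step:
`a = [[3, 2], [6, 2], [8, 2]]` → a = [[3, 2], [6, 2], [8, 2]]
`b = a[:]` → b = [[3, 2], [6, 2], [8, 2]]
`c = a[1:]` → c = [[6, 2], [8, 2]]
`a[0].append(707)` → a = [[3, 2, 707], [6, 2], [8, 2]]; b = [[3, 2, 707], [6, 2], [8, 2]]
`a.append([1, 5])` → a = [[3, 2, 707], [6, 2], [8, 2], [1, 5]]
`print(b[0])` → prints [3, 2, 707]
`print(len(b))` → prints 3
`print(c[0])` → prints [6, 2]

Answer:
[3, 2, 707]
3
[6, 2]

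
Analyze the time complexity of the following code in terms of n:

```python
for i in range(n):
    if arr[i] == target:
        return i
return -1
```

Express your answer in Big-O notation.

This is Linear search in an array. Time complexity: O(n).

Answer: O(n)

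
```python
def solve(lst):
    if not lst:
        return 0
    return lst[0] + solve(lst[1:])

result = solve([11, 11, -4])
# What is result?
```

11 + 11 + (-4) + 0 = 18

Answer: 18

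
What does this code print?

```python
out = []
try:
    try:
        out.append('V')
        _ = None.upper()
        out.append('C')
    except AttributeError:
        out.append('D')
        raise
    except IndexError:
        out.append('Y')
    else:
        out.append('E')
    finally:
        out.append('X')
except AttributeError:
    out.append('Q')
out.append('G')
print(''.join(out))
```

Execution trace: 'V' (inner try body) → 'D' (inner except AttributeError) → 'X' (inner finally) → 'Q' (outer except AttributeError) → 'G' (after the try/except). Output: VDXQG

Answer: VDXQG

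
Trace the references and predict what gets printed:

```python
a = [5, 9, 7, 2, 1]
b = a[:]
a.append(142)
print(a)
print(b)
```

Key concept: slice [:] creates copy.
Step by step:
`a = [5, 9, 7, 2, 1]` → a = [5, 9, 7, 2, 1]
`b = a[:]` → b = [5, 9, 7, 2, 1]
`a.append(142)` → a = [5, 9, 7, 2, 1, 142]
`print(a)` → prints [5, 9, 7, 2, 1, 142]
`print(b)` → prints [5, 9, 7, 2, 1]

Answer:
[5, 9, 7, 2, 1, 142]
[5, 9, 7, 2, 1]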